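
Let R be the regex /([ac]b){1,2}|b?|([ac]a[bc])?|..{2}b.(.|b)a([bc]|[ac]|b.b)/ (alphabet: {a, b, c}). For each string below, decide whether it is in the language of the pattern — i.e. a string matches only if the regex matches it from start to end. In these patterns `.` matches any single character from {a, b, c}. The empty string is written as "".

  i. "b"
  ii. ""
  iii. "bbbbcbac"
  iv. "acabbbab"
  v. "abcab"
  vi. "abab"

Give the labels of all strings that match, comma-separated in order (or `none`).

i, ii, iii, iv, vi

i → match
ii → match
iii → match
iv → match
v → no match
vi → match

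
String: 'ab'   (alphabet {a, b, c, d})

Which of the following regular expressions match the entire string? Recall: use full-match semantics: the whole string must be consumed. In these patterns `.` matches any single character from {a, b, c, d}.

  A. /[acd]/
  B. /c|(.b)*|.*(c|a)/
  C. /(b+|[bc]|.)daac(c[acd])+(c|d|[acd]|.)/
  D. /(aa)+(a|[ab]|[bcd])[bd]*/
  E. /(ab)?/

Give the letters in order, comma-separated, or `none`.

B, E

A → no match
B → match
C → no match
D → no match — must start with 'aa'
E → match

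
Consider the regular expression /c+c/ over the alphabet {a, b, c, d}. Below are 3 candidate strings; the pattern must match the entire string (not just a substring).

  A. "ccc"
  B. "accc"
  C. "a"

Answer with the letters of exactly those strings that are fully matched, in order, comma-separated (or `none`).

A

A. "ccc" → match
B. "accc" → no match — must start with "c"
C. "a" → no match — must start with "c"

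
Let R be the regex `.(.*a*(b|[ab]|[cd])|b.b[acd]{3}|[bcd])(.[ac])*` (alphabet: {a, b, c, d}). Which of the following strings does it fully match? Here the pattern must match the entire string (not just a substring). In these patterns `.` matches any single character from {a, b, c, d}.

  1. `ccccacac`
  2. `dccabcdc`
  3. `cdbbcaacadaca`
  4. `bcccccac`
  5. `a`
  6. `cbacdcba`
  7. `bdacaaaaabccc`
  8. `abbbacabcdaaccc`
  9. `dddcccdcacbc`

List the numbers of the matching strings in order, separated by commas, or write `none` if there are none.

1, 2, 3, 4, 6, 7, 8, 9

1. `ccccacac` → match
2. `dccabcdc` → match
3 → match
4. `bcccccac` → match
5. `a` → no match
6. `cbacdcba` → match
7 → match
8 → match
9. `dddcccdcacbc` → match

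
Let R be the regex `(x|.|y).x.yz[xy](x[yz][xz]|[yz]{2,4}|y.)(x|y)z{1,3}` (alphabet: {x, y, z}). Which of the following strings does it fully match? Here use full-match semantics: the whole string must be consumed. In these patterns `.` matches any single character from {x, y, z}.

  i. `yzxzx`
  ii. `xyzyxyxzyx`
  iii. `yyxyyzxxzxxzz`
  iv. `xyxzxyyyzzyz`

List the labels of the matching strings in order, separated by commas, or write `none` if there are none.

iii

i → no match — must end with `z`
ii → no match — must end with `z`
iii → match
iv → no match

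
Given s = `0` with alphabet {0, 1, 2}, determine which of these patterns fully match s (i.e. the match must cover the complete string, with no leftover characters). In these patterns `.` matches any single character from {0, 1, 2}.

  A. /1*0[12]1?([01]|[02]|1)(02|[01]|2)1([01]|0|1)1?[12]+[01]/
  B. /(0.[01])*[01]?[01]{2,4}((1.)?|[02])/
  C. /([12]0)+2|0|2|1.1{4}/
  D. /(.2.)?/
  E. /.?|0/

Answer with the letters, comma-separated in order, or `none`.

C, E

A → no match
B → no match
C → match
D → no match
E → match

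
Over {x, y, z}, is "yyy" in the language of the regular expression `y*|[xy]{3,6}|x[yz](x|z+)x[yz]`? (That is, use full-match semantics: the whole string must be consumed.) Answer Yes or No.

Yes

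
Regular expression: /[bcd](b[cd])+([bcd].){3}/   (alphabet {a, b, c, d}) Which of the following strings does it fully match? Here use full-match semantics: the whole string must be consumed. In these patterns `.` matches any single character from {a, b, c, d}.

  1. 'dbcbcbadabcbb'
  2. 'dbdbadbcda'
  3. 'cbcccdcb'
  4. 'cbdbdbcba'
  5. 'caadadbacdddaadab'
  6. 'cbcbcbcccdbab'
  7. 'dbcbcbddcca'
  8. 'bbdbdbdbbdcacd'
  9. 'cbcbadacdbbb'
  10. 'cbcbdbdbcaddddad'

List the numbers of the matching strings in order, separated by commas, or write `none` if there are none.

1 → no match
2 → no match
3 → no match
4 → match
5 → no match
6 → no match
7 → match
8 → no match
9 → no match
10 → no match

4, 7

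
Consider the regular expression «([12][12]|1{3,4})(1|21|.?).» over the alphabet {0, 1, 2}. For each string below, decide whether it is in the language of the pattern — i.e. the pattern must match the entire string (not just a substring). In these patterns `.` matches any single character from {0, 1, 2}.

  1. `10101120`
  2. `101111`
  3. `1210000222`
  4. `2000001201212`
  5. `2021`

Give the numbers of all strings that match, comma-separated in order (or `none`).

1 → no match
2 → no match
3 → no match
4 → no match
5 → no match

none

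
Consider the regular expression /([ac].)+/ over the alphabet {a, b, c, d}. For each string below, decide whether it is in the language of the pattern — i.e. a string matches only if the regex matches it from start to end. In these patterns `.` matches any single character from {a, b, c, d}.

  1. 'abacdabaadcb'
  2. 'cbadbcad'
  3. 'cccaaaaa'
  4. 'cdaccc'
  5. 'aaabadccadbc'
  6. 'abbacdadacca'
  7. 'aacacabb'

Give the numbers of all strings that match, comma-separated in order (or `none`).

1 → no match
2 → no match
3 → match
4 → match
5 → no match
6 → no match
7 → no match

3, 4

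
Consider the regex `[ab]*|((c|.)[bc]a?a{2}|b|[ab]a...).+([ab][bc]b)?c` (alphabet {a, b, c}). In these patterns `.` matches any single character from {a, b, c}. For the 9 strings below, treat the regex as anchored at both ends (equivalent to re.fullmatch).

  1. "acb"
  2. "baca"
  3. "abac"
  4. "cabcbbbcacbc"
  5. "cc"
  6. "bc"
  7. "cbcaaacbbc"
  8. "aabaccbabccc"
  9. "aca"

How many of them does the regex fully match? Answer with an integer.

1. "acb" → no match
2. "baca" → no match
3. "abac" → no match
4. "cabcbbbcacbc" → no match
5. "cc" → no match
6. "bc" → no match
7. "cbcaaacbbc" → no match
8. "aabaccbabccc" → match
9. "aca" → no match
Total matched: 1

1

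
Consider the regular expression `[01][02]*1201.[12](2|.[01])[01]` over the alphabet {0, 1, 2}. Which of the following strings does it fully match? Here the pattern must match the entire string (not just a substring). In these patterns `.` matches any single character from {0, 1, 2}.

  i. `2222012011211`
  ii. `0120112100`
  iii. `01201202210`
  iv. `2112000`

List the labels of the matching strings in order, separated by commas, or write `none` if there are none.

ii

i → no match
ii → match
iii → no match
iv → no match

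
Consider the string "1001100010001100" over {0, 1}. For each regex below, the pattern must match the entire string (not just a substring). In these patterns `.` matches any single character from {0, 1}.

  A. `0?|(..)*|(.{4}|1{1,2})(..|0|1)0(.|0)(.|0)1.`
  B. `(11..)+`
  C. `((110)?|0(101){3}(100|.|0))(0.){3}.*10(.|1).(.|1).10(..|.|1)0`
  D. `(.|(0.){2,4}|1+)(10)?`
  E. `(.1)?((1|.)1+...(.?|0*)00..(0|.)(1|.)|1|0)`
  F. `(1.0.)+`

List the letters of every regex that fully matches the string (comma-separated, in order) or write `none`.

A → match
B → no match — must start with "11"
C → no match
D → no match
E → no match
F → match

A, F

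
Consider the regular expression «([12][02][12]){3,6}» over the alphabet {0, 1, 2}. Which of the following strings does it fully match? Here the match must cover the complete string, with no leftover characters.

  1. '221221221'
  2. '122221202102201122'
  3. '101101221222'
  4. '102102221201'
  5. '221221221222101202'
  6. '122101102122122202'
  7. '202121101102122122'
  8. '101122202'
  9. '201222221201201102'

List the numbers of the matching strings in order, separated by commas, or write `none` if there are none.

1, 2, 3, 4, 5, 6, 7, 8, 9

1 → match
2 → match
3 → match
4 → match
5 → match
6 → match
7 → match
8 → match
9 → match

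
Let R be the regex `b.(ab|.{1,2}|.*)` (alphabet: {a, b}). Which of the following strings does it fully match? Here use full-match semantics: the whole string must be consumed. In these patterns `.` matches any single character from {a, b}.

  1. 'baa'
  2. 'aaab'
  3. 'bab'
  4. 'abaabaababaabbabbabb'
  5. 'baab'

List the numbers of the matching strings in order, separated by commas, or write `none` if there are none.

1, 3, 5

1 → match
2 → no match — must start with 'b'
3 → match
4 → no match — must start with 'b'
5 → match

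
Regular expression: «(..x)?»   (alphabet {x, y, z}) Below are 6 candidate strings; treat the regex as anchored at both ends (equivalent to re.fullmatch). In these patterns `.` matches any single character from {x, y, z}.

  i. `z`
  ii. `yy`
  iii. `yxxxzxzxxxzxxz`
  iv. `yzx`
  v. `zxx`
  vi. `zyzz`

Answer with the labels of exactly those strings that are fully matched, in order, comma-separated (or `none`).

iv, v

i → no match
ii → no match
iii → no match
iv → match
v → match
vi → no match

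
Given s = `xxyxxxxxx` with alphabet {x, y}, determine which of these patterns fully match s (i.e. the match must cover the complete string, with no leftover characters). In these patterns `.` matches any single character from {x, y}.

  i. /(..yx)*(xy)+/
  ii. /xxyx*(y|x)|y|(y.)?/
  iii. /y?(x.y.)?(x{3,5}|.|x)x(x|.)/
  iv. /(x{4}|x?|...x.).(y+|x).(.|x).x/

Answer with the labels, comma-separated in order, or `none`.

ii, iii

i → no match — must end with `xy`
ii → match
iii → match
iv → no match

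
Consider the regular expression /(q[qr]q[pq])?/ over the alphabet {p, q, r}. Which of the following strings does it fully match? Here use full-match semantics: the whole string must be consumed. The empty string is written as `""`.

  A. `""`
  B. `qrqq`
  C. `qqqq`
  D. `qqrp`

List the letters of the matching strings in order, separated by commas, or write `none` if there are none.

A → match
B → match
C → match
D → no match

A, B, C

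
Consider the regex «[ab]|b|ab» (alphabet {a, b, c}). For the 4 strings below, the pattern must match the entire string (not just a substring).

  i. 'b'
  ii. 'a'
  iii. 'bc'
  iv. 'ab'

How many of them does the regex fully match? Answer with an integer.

i. 'b' → match
ii. 'a' → match
iii. 'bc' → no match
iv. 'ab' → match
Total matched: 3

3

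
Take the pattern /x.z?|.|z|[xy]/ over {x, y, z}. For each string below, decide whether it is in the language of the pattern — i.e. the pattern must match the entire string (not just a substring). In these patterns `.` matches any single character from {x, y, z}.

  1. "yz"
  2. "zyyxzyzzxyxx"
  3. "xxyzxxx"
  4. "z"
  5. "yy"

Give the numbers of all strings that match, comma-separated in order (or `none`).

1 → no match
2 → no match
3 → no match
4 → match
5 → no match

4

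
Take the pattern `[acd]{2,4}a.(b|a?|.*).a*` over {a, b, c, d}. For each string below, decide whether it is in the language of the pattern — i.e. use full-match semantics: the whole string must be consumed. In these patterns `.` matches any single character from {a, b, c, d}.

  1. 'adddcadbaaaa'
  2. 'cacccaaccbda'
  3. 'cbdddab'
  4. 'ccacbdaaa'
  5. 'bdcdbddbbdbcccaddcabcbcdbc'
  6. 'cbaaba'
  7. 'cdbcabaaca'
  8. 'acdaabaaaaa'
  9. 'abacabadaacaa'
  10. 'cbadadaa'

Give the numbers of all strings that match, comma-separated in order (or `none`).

1 → no match
2 → no match
3 → no match
4 → match
5 → no match
6 → no match
7 → no match
8 → match
9 → no match
10 → no match

4, 8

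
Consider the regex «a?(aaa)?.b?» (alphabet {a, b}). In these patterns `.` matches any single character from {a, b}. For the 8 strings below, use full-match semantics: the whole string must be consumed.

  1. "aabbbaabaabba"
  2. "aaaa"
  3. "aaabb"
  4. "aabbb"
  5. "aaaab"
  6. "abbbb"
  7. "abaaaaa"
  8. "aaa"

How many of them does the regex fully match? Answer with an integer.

1 → no match
2. "aaaa" → match
3. "aaabb" → match
4. "aabbb" → no match
5. "aaaab" → match
6. "abbbb" → no match
7. "abaaaaa" → no match
8. "aaa" → no match
Total matched: 3

3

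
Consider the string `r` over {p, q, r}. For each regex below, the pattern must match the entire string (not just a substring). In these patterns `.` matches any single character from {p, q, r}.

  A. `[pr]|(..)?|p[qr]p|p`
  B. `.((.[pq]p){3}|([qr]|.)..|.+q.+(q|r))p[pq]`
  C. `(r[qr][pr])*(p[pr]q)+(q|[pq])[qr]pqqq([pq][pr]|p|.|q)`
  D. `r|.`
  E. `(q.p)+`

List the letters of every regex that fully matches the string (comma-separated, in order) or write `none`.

A, D

A → match
B → no match
C → no match
D → match
E → no match — must start with `q`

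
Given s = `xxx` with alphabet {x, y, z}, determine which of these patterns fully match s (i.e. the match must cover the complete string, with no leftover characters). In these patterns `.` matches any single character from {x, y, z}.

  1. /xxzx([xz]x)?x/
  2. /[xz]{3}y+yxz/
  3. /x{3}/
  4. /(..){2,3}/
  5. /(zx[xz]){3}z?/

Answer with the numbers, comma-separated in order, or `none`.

1 → no match — must start with `xxzx`
2 → no match — must end with `yyxz`
3 → match
4 → no match
5 → no match — must start with `zx`

3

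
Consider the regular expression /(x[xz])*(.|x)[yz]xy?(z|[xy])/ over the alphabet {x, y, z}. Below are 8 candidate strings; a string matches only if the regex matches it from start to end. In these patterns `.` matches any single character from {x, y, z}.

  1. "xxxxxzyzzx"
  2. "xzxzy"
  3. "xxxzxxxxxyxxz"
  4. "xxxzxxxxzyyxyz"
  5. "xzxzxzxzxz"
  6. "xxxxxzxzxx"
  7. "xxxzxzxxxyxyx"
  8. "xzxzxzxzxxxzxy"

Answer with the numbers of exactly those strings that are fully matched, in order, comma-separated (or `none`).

5, 6, 7, 8

1 → no match
2 → no match
3 → no match
4 → no match
5 → match
6 → match
7 → match
8 → match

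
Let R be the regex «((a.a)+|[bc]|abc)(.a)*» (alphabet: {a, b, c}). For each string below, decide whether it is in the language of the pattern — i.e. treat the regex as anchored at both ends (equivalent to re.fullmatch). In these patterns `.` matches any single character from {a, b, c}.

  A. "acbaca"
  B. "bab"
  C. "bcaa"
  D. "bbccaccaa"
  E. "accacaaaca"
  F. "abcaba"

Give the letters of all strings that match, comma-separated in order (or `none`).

none

A → no match
B → no match
C → no match
D → no match
E → no match
F → no match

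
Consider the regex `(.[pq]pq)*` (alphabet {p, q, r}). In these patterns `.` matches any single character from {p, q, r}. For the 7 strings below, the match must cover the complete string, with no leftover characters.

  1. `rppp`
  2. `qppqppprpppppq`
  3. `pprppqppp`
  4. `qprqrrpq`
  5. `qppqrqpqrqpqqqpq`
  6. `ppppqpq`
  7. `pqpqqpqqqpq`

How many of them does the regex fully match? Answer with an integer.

1

1 → no match
2 → no match
3 → no match
4 → no match
5 → match
6 → no match
7 → no match
Total matched: 1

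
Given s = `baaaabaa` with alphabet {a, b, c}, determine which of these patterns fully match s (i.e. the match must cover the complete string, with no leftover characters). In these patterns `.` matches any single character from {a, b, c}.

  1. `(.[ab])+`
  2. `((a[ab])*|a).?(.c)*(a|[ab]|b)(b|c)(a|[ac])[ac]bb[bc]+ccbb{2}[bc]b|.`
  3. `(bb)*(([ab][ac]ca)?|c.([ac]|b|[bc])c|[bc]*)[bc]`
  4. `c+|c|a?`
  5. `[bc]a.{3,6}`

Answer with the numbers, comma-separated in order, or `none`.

1, 5

1 → match
2 → no match
3 → no match
4 → no match
5 → match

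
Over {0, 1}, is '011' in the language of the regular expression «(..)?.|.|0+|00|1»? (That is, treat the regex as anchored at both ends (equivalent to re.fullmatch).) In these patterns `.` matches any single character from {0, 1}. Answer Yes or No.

Yes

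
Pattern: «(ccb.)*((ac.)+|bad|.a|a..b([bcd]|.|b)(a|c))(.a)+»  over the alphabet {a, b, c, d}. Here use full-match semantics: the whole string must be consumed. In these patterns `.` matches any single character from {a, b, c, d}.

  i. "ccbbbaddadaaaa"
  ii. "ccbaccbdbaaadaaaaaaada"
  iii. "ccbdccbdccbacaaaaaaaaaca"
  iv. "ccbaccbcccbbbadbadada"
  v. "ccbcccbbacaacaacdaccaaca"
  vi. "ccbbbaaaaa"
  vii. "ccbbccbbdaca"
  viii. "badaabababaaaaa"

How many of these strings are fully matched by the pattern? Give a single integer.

i → no match
ii → match
iii → match
iv → match
v → match
vi → match
vii → match
viii → match
Total matched: 7

7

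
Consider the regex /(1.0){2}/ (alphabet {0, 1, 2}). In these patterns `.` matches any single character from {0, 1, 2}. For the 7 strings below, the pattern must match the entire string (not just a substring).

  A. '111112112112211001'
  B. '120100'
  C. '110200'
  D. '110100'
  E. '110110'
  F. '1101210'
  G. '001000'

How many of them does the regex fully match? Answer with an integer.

A → no match — must end with '0'
B. '120100' → match
C. '110200' → no match
D. '110100' → match
E. '110110' → match
F. '1101210' → no match
G. '001000' → no match — must start with '1'
Total matched: 3

3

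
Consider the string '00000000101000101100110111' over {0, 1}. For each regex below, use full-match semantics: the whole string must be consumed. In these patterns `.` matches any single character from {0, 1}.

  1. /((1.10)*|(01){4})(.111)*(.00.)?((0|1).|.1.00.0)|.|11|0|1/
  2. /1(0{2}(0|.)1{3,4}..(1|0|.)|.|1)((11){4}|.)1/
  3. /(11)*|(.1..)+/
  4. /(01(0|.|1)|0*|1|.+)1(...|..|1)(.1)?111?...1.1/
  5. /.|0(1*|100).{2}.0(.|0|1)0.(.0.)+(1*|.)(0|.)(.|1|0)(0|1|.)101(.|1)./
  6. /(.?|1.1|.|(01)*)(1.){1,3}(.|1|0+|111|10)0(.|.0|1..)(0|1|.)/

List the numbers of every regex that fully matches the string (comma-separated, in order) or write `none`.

5

1 → no match
2 → no match — must start with '1'
3 → no match
4 → no match
5 → match
6 → no match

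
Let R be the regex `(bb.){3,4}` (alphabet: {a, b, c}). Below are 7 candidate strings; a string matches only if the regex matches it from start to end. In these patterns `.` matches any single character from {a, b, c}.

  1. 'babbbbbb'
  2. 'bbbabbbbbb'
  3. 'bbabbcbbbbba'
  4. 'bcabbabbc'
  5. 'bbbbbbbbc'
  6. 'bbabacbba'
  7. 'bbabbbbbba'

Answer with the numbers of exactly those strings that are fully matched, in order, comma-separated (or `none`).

1 → no match — must start with 'bb'
2 → no match
3 → match
4 → no match — must start with 'bb'
5 → match
6 → no match
7 → no match

3, 5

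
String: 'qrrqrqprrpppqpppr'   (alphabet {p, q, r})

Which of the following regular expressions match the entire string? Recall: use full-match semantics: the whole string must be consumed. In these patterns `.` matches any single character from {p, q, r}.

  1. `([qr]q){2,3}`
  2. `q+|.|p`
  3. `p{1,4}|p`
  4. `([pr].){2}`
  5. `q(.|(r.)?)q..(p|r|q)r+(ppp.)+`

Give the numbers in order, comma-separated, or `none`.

1 → no match — must end with 'q'
2 → no match
3 → no match — must start with 'p'
4 → no match
5 → match

5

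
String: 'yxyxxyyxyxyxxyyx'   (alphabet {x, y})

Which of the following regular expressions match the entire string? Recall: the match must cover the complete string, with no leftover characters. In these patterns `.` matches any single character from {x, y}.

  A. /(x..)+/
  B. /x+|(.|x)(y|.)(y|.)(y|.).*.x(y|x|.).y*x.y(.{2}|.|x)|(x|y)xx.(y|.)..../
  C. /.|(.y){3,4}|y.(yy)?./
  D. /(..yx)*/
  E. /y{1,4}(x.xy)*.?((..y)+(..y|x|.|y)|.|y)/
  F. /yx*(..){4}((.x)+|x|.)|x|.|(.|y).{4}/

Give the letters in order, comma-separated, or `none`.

A → no match — must start with 'x'
B → match
C → no match
D → match
E → no match
F → no match

B, D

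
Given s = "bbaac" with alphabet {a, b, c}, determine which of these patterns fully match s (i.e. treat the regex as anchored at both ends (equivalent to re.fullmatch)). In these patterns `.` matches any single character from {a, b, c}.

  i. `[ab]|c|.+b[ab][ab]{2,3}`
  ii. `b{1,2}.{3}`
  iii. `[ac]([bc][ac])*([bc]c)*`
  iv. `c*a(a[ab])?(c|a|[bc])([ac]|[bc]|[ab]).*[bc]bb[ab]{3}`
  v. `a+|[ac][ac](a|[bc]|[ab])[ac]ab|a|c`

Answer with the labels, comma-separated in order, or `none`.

i → no match
ii → match
iii → no match
iv → no match
v → no match

ii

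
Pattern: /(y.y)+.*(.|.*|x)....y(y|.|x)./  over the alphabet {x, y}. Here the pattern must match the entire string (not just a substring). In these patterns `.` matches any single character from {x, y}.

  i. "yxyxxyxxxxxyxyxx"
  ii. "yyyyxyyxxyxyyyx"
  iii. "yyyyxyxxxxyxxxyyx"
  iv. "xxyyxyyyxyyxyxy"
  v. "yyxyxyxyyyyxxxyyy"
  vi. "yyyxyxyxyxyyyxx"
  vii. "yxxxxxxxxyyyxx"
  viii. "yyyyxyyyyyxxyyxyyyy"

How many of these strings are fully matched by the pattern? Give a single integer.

5

i → match
ii → match
iii → match
iv → no match — must start with "y"
v → no match
vi → match
vii → no match
viii → match
Total matched: 5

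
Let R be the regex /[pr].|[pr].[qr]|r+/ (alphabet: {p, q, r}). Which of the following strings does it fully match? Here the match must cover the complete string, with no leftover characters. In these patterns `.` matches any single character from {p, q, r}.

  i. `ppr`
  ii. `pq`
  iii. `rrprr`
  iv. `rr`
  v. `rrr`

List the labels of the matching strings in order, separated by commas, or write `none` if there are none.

i, ii, iv, v

i. `ppr` → match
ii. `pq` → match
iii. `rrprr` → no match
iv. `rr` → match
v. `rrr` → match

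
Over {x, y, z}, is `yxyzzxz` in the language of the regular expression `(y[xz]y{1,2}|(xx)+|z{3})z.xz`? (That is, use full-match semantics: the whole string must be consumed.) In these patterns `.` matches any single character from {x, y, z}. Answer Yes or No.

Yes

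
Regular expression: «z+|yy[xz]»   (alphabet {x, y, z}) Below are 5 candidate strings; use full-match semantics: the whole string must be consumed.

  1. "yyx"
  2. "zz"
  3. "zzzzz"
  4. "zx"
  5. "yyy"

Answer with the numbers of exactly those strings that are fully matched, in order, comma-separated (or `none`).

1, 2, 3

1 → match
2 → match
3 → match
4 → no match
5 → no match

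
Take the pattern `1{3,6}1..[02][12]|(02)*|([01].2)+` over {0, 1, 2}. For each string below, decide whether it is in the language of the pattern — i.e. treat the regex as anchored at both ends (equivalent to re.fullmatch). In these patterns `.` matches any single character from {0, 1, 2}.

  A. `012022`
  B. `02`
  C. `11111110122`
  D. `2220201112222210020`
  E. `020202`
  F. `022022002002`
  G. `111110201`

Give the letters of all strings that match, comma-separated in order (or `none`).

A → match
B → match
C → match
D → no match
E → match
F → match
G → match

A, B, C, E, F, G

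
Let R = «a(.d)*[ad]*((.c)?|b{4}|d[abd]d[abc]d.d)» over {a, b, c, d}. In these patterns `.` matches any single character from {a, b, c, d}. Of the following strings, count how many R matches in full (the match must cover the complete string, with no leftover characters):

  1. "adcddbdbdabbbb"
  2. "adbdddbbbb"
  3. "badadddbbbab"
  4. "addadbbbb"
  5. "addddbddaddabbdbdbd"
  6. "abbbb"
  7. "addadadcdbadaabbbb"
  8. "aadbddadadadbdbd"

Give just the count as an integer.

3

1 → no match
2 → no match
3 → no match — must start with "a"
4 → match
5 → no match
6 → match
7 → no match
8 → match
Total matched: 3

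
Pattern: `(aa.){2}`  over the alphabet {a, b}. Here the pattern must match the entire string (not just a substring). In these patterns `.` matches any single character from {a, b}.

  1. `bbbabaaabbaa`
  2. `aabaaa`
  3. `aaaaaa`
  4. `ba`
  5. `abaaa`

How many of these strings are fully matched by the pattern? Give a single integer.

1 → no match — must start with `aa`
2 → match
3 → match
4 → no match — must start with `aa`
5 → no match — must start with `aa`
Total matched: 2

2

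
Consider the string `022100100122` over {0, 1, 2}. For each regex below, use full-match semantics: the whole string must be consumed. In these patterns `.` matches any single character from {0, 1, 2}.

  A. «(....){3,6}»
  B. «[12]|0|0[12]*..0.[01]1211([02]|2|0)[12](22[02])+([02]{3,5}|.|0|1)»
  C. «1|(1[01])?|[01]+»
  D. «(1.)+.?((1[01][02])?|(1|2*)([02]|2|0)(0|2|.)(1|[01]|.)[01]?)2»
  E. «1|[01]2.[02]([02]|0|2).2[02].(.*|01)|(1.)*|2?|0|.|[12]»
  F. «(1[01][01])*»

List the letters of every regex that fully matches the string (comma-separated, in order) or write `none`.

A

A → match
B → no match
C → no match
D → no match — must start with `1`
E → no match
F → no match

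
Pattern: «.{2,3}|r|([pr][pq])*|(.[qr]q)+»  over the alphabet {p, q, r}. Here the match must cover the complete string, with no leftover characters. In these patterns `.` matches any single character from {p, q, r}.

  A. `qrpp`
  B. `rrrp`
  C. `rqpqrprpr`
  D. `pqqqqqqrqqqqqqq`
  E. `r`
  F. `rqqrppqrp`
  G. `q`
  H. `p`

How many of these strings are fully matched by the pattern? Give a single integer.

A → no match
B → no match
C → no match
D → match
E → match
F → no match
G → no match
H → no match
Total matched: 2

2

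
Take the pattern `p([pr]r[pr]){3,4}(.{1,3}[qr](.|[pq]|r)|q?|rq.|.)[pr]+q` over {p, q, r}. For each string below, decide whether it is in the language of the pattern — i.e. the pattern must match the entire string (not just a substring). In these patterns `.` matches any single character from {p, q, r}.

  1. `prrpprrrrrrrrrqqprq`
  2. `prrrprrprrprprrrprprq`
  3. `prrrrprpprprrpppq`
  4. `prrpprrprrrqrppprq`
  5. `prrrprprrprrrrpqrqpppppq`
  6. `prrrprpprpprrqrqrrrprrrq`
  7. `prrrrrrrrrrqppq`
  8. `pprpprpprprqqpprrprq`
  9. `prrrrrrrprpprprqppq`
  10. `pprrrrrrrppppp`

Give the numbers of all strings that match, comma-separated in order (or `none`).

1 → match
2 → match
3 → no match
4 → match
5 → match
6 → match
7 → match
8 → match
9 → no match
10 → no match — must end with `q`

1, 2, 4, 5, 6, 7, 8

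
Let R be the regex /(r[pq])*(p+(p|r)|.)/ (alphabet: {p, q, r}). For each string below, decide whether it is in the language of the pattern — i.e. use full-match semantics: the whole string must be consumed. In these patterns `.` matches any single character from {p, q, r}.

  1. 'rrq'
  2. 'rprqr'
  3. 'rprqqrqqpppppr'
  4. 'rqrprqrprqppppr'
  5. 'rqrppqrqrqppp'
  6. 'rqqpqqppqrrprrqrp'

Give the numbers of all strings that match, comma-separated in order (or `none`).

2, 4

1 → no match
2 → match
3 → no match
4 → match
5 → no match
6 → no match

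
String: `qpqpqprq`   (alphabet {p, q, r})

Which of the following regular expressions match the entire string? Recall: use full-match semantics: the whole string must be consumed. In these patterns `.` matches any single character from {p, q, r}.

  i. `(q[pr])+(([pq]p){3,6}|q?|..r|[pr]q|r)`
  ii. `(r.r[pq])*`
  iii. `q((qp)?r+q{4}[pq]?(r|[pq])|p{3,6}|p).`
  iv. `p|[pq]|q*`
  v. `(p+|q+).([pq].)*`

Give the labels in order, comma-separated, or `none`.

i

i → match
ii → no match
iii → no match
iv → no match
v → no match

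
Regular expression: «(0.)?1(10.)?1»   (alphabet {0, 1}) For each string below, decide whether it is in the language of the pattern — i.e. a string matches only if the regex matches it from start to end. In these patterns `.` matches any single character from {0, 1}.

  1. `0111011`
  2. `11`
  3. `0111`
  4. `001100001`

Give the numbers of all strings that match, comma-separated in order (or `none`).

1, 2, 3

1 → match
2 → match
3 → match
4 → no match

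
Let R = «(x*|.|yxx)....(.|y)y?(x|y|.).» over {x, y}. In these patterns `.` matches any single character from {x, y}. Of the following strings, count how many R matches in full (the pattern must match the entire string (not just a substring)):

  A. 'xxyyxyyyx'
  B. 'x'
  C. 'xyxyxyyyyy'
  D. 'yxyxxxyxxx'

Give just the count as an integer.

A → match
B → no match
C → no match
D → no match
Total matched: 1

1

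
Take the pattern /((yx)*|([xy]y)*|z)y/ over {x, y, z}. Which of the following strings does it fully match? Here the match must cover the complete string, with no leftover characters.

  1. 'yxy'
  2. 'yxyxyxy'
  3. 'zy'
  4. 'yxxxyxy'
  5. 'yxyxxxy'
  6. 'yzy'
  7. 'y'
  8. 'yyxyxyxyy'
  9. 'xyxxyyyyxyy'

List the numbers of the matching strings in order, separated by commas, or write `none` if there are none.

1. 'yxy' → match
2. 'yxyxyxy' → match
3. 'zy' → match
4. 'yxxxyxy' → no match
5. 'yxyxxxy' → no match
6. 'yzy' → no match
7. 'y' → match
8. 'yyxyxyxyy' → match
9. 'xyxxyyyyxyy' → no match

1, 2, 3, 7, 8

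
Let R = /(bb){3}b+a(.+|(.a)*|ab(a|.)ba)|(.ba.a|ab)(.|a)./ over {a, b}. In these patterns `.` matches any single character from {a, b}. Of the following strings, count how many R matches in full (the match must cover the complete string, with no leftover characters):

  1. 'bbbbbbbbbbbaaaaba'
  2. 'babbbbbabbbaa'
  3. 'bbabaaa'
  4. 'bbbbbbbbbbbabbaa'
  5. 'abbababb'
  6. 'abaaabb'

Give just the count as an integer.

1 → match
2 → no match
3. 'bbabaaa' → match
4 → match
5. 'abbababb' → no match
6. 'abaaabb' → match
Total matched: 4

4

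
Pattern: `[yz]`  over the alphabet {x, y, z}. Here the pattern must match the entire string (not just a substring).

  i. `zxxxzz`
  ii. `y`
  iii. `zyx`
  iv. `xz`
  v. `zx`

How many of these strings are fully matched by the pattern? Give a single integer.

i → no match
ii → match
iii → no match
iv → no match
v → no match
Total matched: 1

1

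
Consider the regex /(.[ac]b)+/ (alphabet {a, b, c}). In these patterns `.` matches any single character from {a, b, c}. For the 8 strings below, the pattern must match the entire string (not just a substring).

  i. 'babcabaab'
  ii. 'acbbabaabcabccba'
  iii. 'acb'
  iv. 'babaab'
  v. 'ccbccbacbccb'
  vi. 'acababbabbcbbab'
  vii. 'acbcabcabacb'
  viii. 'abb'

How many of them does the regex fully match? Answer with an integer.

5

i → match
ii → no match — must end with 'b'
iii → match
iv → match
v → match
vi → no match
vii → match
viii → no match
Total matched: 5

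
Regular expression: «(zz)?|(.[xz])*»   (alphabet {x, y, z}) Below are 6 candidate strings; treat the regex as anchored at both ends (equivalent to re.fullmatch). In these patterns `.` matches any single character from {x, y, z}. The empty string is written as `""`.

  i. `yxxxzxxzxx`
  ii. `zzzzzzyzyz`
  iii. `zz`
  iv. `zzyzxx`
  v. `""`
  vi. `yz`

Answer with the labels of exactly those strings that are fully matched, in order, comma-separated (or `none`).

i, ii, iii, iv, v, vi

i → match
ii → match
iii → match
iv → match
v → match
vi → match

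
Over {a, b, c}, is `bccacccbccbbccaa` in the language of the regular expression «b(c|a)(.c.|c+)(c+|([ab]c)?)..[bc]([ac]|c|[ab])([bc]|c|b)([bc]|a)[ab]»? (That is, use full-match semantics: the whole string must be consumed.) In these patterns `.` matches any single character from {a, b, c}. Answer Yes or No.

No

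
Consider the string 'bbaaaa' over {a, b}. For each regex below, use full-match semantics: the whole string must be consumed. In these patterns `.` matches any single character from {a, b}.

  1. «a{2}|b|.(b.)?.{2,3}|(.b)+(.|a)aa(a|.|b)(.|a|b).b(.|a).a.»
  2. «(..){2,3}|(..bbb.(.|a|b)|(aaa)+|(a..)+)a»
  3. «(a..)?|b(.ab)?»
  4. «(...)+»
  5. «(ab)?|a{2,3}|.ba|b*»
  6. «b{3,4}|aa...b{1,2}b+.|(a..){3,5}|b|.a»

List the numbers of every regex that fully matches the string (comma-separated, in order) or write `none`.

1, 2, 4

1 → match
2 → match
3 → no match
4 → match
5 → no match
6 → no match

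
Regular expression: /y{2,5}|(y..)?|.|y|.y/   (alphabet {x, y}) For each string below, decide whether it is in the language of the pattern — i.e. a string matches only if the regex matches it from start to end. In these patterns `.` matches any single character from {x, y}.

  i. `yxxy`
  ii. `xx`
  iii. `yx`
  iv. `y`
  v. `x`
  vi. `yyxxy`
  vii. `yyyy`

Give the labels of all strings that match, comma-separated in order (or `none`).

i → no match
ii → no match
iii → no match
iv → match
v → match
vi → no match
vii → match

iv, v, vii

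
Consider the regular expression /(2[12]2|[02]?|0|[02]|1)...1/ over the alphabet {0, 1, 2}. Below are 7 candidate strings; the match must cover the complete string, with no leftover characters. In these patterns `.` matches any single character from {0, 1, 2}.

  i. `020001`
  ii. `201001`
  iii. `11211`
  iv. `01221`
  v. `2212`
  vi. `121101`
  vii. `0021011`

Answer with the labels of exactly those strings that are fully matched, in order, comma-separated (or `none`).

iii, iv

i → no match
ii → no match
iii → match
iv → match
v → no match — must end with `1`
vi → no match
vii → no match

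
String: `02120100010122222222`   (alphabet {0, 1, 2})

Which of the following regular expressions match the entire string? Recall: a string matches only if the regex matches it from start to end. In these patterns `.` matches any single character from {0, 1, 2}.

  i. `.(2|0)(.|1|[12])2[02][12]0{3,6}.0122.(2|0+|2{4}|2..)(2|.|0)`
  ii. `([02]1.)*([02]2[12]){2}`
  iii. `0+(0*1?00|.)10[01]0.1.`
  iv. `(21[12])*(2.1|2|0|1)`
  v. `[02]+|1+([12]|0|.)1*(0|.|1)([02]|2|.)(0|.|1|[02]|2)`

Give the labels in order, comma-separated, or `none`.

i

i → match
ii → no match
iii → no match
iv → no match
v → no match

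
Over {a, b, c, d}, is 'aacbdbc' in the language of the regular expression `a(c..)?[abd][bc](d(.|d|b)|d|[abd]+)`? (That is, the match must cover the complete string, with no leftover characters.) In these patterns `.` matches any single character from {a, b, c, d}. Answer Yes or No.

No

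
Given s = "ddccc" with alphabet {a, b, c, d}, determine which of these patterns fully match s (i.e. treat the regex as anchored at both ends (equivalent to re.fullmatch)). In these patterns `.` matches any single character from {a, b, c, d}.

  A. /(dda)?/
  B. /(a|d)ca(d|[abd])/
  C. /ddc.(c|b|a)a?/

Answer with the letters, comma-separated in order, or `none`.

A → no match
B → no match
C → match

C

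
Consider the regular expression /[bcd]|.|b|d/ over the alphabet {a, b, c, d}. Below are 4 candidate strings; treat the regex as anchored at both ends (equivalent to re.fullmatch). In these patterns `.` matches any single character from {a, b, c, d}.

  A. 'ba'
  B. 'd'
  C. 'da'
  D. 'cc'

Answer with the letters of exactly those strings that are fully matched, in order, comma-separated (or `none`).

A. 'ba' → no match
B. 'd' → match
C. 'da' → no match
D. 'cc' → no match

B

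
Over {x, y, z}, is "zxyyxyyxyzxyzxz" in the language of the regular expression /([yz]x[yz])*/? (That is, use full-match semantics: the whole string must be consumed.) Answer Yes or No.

Yes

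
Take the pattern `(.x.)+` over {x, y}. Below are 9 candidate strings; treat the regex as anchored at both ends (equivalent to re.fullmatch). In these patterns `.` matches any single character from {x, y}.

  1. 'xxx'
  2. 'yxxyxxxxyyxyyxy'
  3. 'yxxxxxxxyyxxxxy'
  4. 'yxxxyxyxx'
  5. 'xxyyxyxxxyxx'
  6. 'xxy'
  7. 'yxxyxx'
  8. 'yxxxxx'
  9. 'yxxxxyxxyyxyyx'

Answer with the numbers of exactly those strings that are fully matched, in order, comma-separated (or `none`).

1 → match
2 → match
3 → match
4 → no match
5 → match
6 → match
7 → match
8 → match
9 → no match

1, 2, 3, 5, 6, 7, 8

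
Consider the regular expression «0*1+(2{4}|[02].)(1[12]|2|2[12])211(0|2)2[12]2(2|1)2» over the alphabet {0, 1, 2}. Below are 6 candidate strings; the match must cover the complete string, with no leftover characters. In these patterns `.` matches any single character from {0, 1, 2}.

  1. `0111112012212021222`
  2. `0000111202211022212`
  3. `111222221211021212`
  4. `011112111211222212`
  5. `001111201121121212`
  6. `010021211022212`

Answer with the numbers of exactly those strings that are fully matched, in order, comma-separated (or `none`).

2, 3, 4, 6

1 → no match
2 → match
3 → match
4 → match
5 → no match
6 → match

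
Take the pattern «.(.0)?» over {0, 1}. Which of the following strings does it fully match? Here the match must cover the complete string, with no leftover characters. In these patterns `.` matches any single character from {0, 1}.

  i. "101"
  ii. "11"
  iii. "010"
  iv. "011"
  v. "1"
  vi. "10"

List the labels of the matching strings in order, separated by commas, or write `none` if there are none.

i. "101" → no match
ii. "11" → no match
iii. "010" → match
iv. "011" → no match
v. "1" → match
vi. "10" → no match

iii, v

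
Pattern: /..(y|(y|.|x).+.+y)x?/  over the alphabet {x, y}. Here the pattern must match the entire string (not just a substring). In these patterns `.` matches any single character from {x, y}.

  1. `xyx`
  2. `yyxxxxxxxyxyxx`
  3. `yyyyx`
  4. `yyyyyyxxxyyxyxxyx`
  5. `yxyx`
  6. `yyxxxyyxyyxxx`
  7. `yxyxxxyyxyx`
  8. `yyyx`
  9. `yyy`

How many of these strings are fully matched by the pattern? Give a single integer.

5

1 → no match
2 → no match
3 → no match
4 → match
5 → match
6 → no match
7 → match
8 → match
9 → match
Total matched: 5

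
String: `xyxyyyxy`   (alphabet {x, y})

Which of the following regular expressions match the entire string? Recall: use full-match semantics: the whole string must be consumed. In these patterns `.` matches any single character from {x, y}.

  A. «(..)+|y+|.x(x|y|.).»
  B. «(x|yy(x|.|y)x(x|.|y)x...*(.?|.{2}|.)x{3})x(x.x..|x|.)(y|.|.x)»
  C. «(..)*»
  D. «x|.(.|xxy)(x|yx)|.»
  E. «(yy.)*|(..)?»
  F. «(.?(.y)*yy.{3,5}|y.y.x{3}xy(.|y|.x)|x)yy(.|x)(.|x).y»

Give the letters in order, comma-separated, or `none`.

A → match
B → no match
C → match
D → no match
E → no match
F → no match

A, C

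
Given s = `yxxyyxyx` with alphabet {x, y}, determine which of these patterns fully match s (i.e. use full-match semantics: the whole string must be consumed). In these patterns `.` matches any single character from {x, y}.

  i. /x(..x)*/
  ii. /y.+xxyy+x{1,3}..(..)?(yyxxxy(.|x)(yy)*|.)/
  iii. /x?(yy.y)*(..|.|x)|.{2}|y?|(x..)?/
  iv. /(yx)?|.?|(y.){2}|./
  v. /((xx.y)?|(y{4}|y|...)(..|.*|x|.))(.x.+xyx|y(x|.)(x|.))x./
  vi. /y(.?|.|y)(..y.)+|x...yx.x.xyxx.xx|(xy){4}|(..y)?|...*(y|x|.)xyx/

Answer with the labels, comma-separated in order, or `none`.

i → no match — must start with `x`
ii → no match
iii → no match
iv → no match
v → no match
vi → match

vi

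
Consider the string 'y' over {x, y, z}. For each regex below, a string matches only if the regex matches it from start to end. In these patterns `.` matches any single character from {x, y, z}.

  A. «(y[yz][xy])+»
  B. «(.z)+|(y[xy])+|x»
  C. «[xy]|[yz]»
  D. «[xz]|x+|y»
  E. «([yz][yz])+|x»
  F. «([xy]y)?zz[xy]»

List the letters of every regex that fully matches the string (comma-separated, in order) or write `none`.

C, D

A → no match
B → no match
C → match
D → match
E → no match
F → no match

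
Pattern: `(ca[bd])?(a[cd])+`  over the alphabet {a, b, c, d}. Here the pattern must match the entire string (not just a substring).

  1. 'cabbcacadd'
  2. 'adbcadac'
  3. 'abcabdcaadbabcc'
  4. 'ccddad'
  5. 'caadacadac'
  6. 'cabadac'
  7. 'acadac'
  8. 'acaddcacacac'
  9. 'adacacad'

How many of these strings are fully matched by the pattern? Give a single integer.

3

1 → no match
2 → no match
3 → no match
4 → no match
5 → no match
6 → match
7 → match
8 → no match
9 → match
Total matched: 3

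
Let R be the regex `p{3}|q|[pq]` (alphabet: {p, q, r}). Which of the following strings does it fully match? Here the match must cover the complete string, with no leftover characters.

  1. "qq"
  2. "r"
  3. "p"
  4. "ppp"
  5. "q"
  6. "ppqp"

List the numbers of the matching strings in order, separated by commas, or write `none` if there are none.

3, 4, 5

1 → no match
2 → no match
3 → match
4 → match
5 → match
6 → no match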